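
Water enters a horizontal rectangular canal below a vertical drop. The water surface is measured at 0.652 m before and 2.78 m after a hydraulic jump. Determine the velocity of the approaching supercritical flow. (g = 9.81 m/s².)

For a rectangular channel the momentum equation gives q² = ½·g·y₁·y₂·(y₁ + y₂) = ½×9.81×0.652×2.78×3.43 = 30.5.
q = √30.5 = 5.52 m²/s.
V₁ = q/y₁ = 5.52/0.652 = 8.47 m/s.

V₁ = 8.47 m/s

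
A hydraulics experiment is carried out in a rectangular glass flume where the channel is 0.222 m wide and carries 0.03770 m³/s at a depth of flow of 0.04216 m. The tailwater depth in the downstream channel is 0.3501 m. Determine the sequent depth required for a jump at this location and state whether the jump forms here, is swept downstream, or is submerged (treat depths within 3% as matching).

y₂ = 0.3530 m; the jump forms here

q = Q/b = 0.03770/0.222 = 0.1698 m²/s; V₁ = q/y₁ = 4.028 m/s. Fr₁ = V₁/√(g·y₁) = 6.263.
Conjugate-depth relation: y₂/y₁ = ½[√(1 + 8Fr₁²) − 1] = ½[√314.83 − 1] = 8.372.
y₂ = 8.372 × 0.04216 = 0.3530 m.
Tailwater y_tw = 0.3501 m: y_tw ≈ y₂, so the jump forms here.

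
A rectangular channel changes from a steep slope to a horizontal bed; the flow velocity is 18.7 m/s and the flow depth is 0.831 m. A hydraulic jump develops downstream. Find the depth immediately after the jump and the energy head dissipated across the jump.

Fr₁ = V₁/√(g·y₁) = 18.7/√(9.81×0.831) = 6.55.
Conjugate-depth relation: y₂/y₁ = ½[√(1 + 8Fr₁²) − 1] = ½[√344.2 − 1] = 8.78.
y₂ = 8.78 × 0.831 = 7.29 m.
q = V₁·y₁ = 18.7 × 0.831 = 15.5 m²/s. V₂ = q/y₂ = 15.5/7.29 = 2.13 m/s. E₁ = y₁ + V₁²/2g = 18.7 m; E₂ = y₂ + V₂²/2g = 7.52 m. ΔE = E₁ − E₂ = 11.1 m.

y₂ = 7.29 m; ΔE = 11.1 m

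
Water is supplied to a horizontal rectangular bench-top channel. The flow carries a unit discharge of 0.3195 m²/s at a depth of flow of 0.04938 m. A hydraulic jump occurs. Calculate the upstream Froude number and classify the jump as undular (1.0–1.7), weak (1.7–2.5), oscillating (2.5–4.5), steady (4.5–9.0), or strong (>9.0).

Fr₁ = 9.296; strong jump

V₁ = q/y₁ = 0.3195/0.04938 = 6.470 m/s. Fr₁ = V₁/√(g·y₁) = 6.470/√(9.81×0.04938) = 9.296.
Fr₁ = 9.296 lies in the strong range.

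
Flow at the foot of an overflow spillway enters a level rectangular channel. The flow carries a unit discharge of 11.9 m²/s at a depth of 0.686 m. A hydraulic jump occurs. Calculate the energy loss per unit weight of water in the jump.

V₁ = q/y₁ = 11.9/0.686 = 17.3 m/s. Fr₁ = V₁/√(g·y₁) = 17.3/√(9.81×0.686) = 6.69.
Bélanger equation: y₂/y₁ = ½[√(1 + 8Fr₁²) − 1] = ½[√358.7 − 1] = 8.97.
y₂ = 8.97 × 0.686 = 6.15 m.
Head loss: ΔE = (y₂ − y₁)³/(4y₁y₂) = (6.15 − 0.686)³/(4×0.686×6.15) = 163/16.9 = 9.68 m.

ΔE = 9.68 m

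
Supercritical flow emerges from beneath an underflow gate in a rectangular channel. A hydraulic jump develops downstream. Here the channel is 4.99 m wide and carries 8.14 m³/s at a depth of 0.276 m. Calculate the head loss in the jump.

q = Q/b = 8.14/4.99 = 1.63 m²/s; V₁ = q/y₁ = 5.91 m/s. Fr₁ = V₁/√(g·y₁) = 3.59.
Sequent-depth ratio: y₂/y₁ = ½[√(1 + 8Fr₁²) − 1] = ½[√104.2 − 1] = 4.60.
y₂ = 4.60 × 0.276 = 1.27 m.
Head loss: ΔE = (y₂ − y₁)³/(4y₁y₂) = (1.27 − 0.276)³/(4×0.276×1.27) = 0.984/1.40 = 0.702 m.

ΔE = 0.702 m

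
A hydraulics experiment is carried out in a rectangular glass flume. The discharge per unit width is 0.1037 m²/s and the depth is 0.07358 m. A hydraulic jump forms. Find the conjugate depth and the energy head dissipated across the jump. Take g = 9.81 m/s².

V₁ = q/y₁ = 0.1037/0.07358 = 1.409 m/s. Fr₁ = V₁/√(g·y₁) = 1.409/√(9.81×0.07358) = 1.659.
Sequent-depth ratio: y₂/y₁ = ½[√(1 + 8Fr₁²) − 1] = ½[√23.014 − 1] = 1.899.
y₂ = 1.899 × 0.07358 = 0.1397 m.
V₂ = q/y₂ = 0.1037/0.1397 = 0.7423 m/s. E₁ = y₁ + V₁²/2g = 0.1748 m; E₂ = y₂ + V₂²/2g = 0.1678 m. ΔE = E₁ − E₂ = 0.007031 m.

y₂ = 0.1397 m; ΔE = 0.007031 m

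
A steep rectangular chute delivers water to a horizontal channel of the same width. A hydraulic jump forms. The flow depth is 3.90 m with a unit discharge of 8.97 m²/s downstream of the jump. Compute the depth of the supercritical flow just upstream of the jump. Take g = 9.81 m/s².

y₁ = 0.880 m

V₂ = q/y₂ = 8.97/3.90 = 2.30 m/s; Fr₂ = V₂/√(g·y₂) = 0.372.
The Bélanger relation is symmetric: y₁/y₂ = ½[√(1 + 8Fr₂²) − 1] = ½[√2.106 − 1] = 0.226.
y₁ = 0.226 × 3.90 = 0.880 m.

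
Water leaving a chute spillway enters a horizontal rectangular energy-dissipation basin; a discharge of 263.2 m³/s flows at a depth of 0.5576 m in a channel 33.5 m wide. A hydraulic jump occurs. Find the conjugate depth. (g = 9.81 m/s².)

y₂ = 4.480 m

q = Q/b = 263.2/33.5 = 7.857 m²/s; V₁ = q/y₁ = 14.09 m/s. Fr₁ = V₁/√(g·y₁) = 6.025.
Conjugate-depth relation: y₂/y₁ = ½[√(1 + 8Fr₁²) − 1] = ½[√291.36 − 1] = 8.035.
y₂ = 8.035 × 0.5576 = 4.480 m.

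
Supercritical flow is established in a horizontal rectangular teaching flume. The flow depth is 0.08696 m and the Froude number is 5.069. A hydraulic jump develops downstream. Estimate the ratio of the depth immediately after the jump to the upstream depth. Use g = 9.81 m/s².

y₂/y₁ = 6.686

Fr₁ = 5.069 (given).
From the momentum equation for a rectangular channel, y₂/y₁ = ½[√(1 + 8Fr₁²) − 1] = ½[√206.56 − 1] = 6.686.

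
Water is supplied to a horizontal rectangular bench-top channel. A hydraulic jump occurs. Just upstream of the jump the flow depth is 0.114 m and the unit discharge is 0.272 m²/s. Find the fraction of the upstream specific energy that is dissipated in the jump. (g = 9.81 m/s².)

V₁ = q/y₁ = 0.272/0.114 = 2.39 m/s. Fr₁ = V₁/√(g·y₁) = 2.39/√(9.81×0.114) = 2.26.
Sequent-depth ratio: y₂/y₁ = ½[√(1 + 8Fr₁²) − 1] = ½[√41.72 − 1] = 2.73.
y₂ = 2.73 × 0.114 = 0.311 m.
E₁ = y₁ + V₁²/2g = 0.404 m. ΔE = (y₂ − y₁)³/(4y₁y₂) = 0.0540 m. ΔE/E₁ = 0.0540/0.404 = 0.134.

ΔE/E₁ = 0.134 (13.4%)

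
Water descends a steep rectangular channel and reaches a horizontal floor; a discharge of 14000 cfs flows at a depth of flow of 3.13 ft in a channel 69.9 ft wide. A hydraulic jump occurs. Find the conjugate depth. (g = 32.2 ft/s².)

q = Q/b = 14000/69.9 = 200 ft²/s; V₁ = q/y₁ = 64.0 ft/s. Fr₁ = V₁/√(g·y₁) = 6.37.
By Bélanger, y₂/y₁ = ½[√(1 + 8Fr₁²) − 1] = ½[√326.0 − 1] = 8.53.
y₂ = 8.53 × 3.13 = 26.7 ft.

y₂ = 26.7 ft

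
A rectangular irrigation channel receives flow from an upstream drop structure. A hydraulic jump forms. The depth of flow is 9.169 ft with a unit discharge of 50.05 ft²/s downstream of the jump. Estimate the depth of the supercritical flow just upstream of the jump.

y₁ = 1.579 ft

V₂ = q/y₂ = 50.05/9.169 = 5.459 ft/s; Fr₂ = V₂/√(g·y₂) = 0.3177.
Applying the sequent-depth relation in reverse, y₁/y₂ = ½[√(1 + 8Fr₂²) − 1] = ½[√1.8074 − 1] = 0.1722.
y₁ = 0.1722 × 9.169 = 1.579 ft.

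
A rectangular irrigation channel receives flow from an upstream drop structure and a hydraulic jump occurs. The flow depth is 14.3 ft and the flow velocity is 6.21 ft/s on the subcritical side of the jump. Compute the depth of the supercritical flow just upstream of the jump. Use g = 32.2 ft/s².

Fr₂ = V₂/√(g·y₂) = 6.21/√(32.2×14.3) = 0.289.
Applying the sequent-depth relation in reverse, y₁/y₂ = ½[√(1 + 8Fr₂²) − 1] = ½[√1.670 − 1] = 0.146.
y₁ = 0.146 × 14.3 = 2.09 ft.

y₁ = 2.09 ft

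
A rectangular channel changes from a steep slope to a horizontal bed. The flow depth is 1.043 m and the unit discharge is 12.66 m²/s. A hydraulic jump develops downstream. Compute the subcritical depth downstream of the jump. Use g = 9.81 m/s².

y₂ = 5.100 m

V₁ = q/y₁ = 12.66/1.043 = 12.14 m/s. Fr₁ = V₁/√(g·y₁) = 12.14/√(9.81×1.043) = 3.795.
Bélanger equation: y₂/y₁ = ½[√(1 + 8Fr₁²) − 1] = ½[√116.20 − 1] = 4.890.
y₂ = 4.890 × 1.043 = 5.100 m.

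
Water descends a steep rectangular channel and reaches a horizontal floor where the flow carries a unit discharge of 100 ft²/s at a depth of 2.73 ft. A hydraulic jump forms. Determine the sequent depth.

V₁ = q/y₁ = 100/2.73 = 36.6 ft/s. Fr₁ = V₁/√(g·y₁) = 36.6/√(32.2×2.73) = 3.91.
By Bélanger, y₂/y₁ = ½[√(1 + 8Fr₁²) − 1] = ½[√123.1 − 1] = 5.05.
y₂ = 5.05 × 2.73 = 13.8 ft.

y₂ = 13.8 ft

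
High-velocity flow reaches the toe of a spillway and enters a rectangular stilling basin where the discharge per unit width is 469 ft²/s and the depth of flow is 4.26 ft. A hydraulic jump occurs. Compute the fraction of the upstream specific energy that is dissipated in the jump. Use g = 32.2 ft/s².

V₁ = q/y₁ = 469/4.26 = 110 ft/s. Fr₁ = V₁/√(g·y₁) = 110/√(32.2×4.26) = 9.40.
Conjugate-depth relation: y₂/y₁ = ½[√(1 + 8Fr₁²) − 1] = ½[√707.9 − 1] = 12.8.
y₂ = 12.8 × 4.26 = 54.5 ft.
E₁ = y₁ + V₁²/2g = 192 ft. ΔE = (y₂ − y₁)³/(4y₁y₂) = 137 ft. ΔE/E₁ = 137/192 = 0.711.

ΔE/E₁ = 0.711 (71.1%)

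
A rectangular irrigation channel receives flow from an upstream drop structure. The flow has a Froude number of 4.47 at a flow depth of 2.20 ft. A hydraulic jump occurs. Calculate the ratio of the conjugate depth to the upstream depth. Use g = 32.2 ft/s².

y₂/y₁ = 5.84

Fr₁ = 4.47 (given).
From the momentum equation for a rectangular channel, y₂/y₁ = ½[√(1 + 8Fr₁²) − 1] = ½[√160.8 − 1] = 5.84.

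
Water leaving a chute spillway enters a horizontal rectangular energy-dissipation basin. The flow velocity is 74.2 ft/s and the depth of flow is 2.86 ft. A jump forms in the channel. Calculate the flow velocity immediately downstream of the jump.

V₂ = 7.10 ft/s

Fr₁ = V₁/√(g·y₁) = 74.2/√(32.2×2.86) = 7.73.
From the momentum equation for a rectangular channel, y₂/y₁ = ½[√(1 + 8Fr₁²) − 1] = ½[√479.3 − 1] = 10.4.
y₂ = 10.4 × 2.86 = 29.9 ft.
q = V₁·y₁ = 74.2 × 2.86 = 212 ft²/s.
V₂ = q/y₂ = 212/29.9 = 7.10 ft/s.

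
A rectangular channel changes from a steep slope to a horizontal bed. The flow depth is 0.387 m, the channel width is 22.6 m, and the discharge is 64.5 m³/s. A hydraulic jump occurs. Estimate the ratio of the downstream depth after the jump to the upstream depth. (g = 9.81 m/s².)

y₂/y₁ = 4.88

q = Q/b = 64.5/22.6 = 2.85 m²/s; V₁ = q/y₁ = 7.37 m/s. Fr₁ = V₁/√(g·y₁) = 3.78.
By Bélanger, y₂/y₁ = ½[√(1 + 8Fr₁²) − 1] = ½[√115.6 − 1] = 4.88.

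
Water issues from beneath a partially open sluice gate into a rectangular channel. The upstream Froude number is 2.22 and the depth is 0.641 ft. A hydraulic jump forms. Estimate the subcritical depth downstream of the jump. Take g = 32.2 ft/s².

y₂ = 1.72 ft

Fr₁ = 2.22 (given).
Bélanger equation: y₂/y₁ = ½[√(1 + 8Fr₁²) − 1] = ½[√40.43 − 1] = 2.68.
y₂ = 2.68 × 0.641 = 1.72 ft.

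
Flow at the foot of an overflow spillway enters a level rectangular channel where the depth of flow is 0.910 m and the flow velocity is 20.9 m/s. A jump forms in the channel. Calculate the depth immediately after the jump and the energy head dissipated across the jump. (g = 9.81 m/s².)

Fr₁ = V₁/√(g·y₁) = 20.9/√(9.81×0.910) = 7.00.
From the momentum equation for a rectangular channel, y₂/y₁ = ½[√(1 + 8Fr₁²) − 1] = ½[√392.4 − 1] = 9.41.
y₂ = 9.41 × 0.910 = 8.56 m.
Head loss: ΔE = (y₂ − y₁)³/(4y₁y₂) = (8.56 − 0.910)³/(4×0.910×8.56) = 447/31.2 = 14.4 m.

y₂ = 8.56 m; ΔE = 14.4 m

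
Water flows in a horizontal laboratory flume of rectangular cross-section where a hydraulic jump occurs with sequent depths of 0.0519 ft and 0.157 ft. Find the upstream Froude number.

Fr₁ = 2.47

For a rectangular channel the momentum equation gives q² = ½·g·y₁·y₂·(y₁ + y₂) = ½×32.2×0.0519×0.157×0.209 = 0.0274.
q = √0.0274 = 0.166 ft²/s.
V₁ = q/y₁ = 3.19 ft/s; Fr₁ = V₁/√(g·y₁) = 2.47.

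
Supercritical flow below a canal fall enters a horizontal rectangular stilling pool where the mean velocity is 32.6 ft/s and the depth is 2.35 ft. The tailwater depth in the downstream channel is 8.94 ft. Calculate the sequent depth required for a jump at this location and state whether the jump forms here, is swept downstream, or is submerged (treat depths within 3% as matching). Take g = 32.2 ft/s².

Fr₁ = V₁/√(g·y₁) = 32.6/√(32.2×2.35) = 3.75.
By Bélanger, y₂/y₁ = ½[√(1 + 8Fr₁²) − 1] = ½[√113.4 − 1] = 4.82.
y₂ = 4.82 × 2.35 = 11.3 ft.
Tailwater y_tw = 8.94 ft: y_tw < y₂, so the jump is swept downstream.

y₂ = 11.3 ft; the jump is swept downstream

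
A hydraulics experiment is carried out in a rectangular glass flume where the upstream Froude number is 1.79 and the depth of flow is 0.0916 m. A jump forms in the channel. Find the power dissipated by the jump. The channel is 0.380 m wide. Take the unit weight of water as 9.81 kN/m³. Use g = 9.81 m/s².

Fr₁ = 1.79 (given).
By Bélanger, y₂/y₁ = ½[√(1 + 8Fr₁²) − 1] = ½[√26.63 − 1] = 2.08.
y₂ = 2.08 × 0.0916 = 0.191 m.
V₁ = Fr₁·√(g·y₁) = 1.79×√(9.81×0.0916) = 1.70 m/s; q = V₁·y₁ = 0.155 m²/s. V₂ = q/y₂ = 0.155/0.191 = 0.816 m/s. E₁ = y₁ + V₁²/2g = 0.238 m; E₂ = y₂ + V₂²/2g = 0.224 m. ΔE = E₁ − E₂ = 0.0139 m.
Q = q·b = 0.155 × 0.380 = 0.0591 m³/s. P = γ·Q·ΔE = 9.81 × 0.0591 × 0.0139 = 0.00804 kW.

P = 0.00804 kW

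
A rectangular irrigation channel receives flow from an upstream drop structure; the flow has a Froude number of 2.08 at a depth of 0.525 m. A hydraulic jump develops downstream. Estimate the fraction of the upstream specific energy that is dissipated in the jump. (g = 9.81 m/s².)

ΔE/E₁ = 0.104 (10.4%)

Fr₁ = 2.08 (given).
Bélanger equation: y₂/y₁ = ½[√(1 + 8Fr₁²) − 1] = ½[√35.61 − 1] = 2.48.
y₂ = 2.48 × 0.525 = 1.30 m.
E₁ = y₁(1 + Fr₁²/2) = 0.525×(1 + 2.08²/2) = 1.66 m. ΔE = (y₂ − y₁)³/(4y₁y₂) = 0.173 m. ΔE/E₁ = 0.173/1.66 = 0.104.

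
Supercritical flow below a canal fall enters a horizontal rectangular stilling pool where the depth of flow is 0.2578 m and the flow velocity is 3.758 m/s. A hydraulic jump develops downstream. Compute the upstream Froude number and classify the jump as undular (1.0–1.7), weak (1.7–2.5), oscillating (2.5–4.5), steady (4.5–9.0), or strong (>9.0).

Fr₁ = V₁/√(g·y₁) = 3.758/√(9.81×0.2578) = 2.363.
Fr₁ = 2.363 lies in the weak range.

Fr₁ = 2.363; weak jump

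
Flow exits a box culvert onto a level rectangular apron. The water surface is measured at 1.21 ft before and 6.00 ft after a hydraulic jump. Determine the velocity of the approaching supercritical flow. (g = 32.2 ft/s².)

V₁ = 24.0 ft/s

For a rectangular channel the momentum equation gives q² = ½·g·y₁·y₂·(y₁ + y₂) = ½×32.2×1.21×6.00×7.21 = 843.
q = √843 = 29.0 ft²/s.
V₁ = q/y₁ = 29.0/1.21 = 24.0 ft/s.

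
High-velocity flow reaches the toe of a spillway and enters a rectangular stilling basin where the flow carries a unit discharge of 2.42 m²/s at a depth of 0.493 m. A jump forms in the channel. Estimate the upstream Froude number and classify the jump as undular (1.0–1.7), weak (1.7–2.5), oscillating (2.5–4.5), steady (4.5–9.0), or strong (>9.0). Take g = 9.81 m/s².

V₁ = q/y₁ = 2.42/0.493 = 4.91 m/s. Fr₁ = V₁/√(g·y₁) = 4.91/√(9.81×0.493) = 2.23.
Fr₁ = 2.23 lies in the weak range.

Fr₁ = 2.23; weak jump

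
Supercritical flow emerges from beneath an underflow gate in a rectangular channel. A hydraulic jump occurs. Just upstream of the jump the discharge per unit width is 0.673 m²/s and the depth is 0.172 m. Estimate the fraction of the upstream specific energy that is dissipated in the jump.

V₁ = q/y₁ = 0.673/0.172 = 3.91 m/s. Fr₁ = V₁/√(g·y₁) = 3.91/√(9.81×0.172) = 3.01.
From the momentum equation for a rectangular channel, y₂/y₁ = ½[√(1 + 8Fr₁²) − 1] = ½[√73.59 − 1] = 3.79.
y₂ = 3.79 × 0.172 = 0.652 m.
E₁ = y₁ + V₁²/2g = 0.952 m. ΔE = (y₂ − y₁)³/(4y₁y₂) = 0.246 m. ΔE/E₁ = 0.246/0.952 = 0.259.

ΔE/E₁ = 0.259 (25.9%)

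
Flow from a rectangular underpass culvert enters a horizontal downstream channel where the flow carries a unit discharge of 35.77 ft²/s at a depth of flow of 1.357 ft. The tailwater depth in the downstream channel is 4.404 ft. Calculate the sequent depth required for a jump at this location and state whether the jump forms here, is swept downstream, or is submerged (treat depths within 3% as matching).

V₁ = q/y₁ = 35.77/1.357 = 26.36 ft/s. Fr₁ = V₁/√(g·y₁) = 26.36/√(32.2×1.357) = 3.988.
Conjugate-depth relation: y₂/y₁ = ½[√(1 + 8Fr₁²) − 1] = ½[√128.21 − 1] = 5.162.
y₂ = 5.162 × 1.357 = 7.004 ft.
Tailwater y_tw = 4.404 ft: y_tw < y₂, so the jump is swept downstream.

y₂ = 7.004 ft; the jump is swept downstream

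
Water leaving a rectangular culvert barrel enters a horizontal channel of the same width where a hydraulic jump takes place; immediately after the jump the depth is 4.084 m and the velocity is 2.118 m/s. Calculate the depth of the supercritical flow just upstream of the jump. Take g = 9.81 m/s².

Fr₂ = V₂/√(g·y₂) = 2.118/√(9.81×4.084) = 0.3346.
From the momentum equation (using Fr₂), y₁/y₂ = ½[√(1 + 8Fr₂²) − 1] = ½[√1.8958 − 1] = 0.1884.
y₁ = 0.1884 × 4.084 = 0.7696 m.

y₁ = 0.7696 m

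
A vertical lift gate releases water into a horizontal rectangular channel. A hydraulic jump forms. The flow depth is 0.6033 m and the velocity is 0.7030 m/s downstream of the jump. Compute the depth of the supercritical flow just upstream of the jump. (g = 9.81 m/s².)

Fr₂ = V₂/√(g·y₂) = 0.7030/√(9.81×0.6033) = 0.2890.
Since the conjugate-depth ratio holds either way, y₁/y₂ = ½[√(1 + 8Fr₂²) − 1] = ½[√1.6680 − 1] = 0.1458.
y₁ = 0.1458 × 0.6033 = 0.08794 m.

y₁ = 0.08794 m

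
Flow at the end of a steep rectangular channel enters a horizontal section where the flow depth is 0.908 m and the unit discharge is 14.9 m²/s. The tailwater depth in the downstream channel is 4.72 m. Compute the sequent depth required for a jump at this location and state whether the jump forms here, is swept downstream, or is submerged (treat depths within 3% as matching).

y₂ = 6.62 m; the jump is swept downstream

V₁ = q/y₁ = 14.9/0.908 = 16.4 m/s. Fr₁ = V₁/√(g·y₁) = 16.4/√(9.81×0.908) = 5.50.
Bélanger equation: y₂/y₁ = ½[√(1 + 8Fr₁²) − 1] = ½[√242.8 − 1] = 7.29.
y₂ = 7.29 × 0.908 = 6.62 m.
Tailwater y_tw = 4.72 m: y_tw < y₂, so the jump is swept downstream.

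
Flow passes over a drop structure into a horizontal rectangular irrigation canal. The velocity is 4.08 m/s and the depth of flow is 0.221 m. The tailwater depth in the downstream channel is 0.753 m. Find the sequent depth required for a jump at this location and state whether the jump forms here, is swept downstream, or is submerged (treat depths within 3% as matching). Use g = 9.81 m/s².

y₂ = 0.763 m; the jump forms here

Fr₁ = V₁/√(g·y₁) = 4.08/√(9.81×0.221) = 2.77.
From the momentum equation for a rectangular channel, y₂/y₁ = ½[√(1 + 8Fr₁²) − 1] = ½[√62.43 − 1] = 3.45.
y₂ = 3.45 × 0.221 = 0.763 m.
Tailwater y_tw = 0.753 m: y_tw ≈ y₂, so the jump forms here.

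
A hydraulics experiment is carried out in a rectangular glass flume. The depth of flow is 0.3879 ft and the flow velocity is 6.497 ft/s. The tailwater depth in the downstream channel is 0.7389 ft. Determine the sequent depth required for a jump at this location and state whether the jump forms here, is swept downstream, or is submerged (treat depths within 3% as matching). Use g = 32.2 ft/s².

Fr₁ = V₁/√(g·y₁) = 6.497/√(32.2×0.3879) = 1.838.
Conjugate-depth relation: y₂/y₁ = ½[√(1 + 8Fr₁²) − 1] = ½[√28.036 − 1] = 2.147.
y₂ = 2.147 × 0.3879 = 0.8330 ft.
Tailwater y_tw = 0.7389 ft: y_tw < y₂, so the jump is swept downstream.

y₂ = 0.8330 ft; the jump is swept downstream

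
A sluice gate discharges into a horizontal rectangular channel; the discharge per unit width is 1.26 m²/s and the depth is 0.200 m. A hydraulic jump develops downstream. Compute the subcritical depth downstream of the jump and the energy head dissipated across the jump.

V₁ = q/y₁ = 1.26/0.200 = 6.30 m/s. Fr₁ = V₁/√(g·y₁) = 6.30/√(9.81×0.200) = 4.50.
Conjugate-depth relation: y₂/y₁ = ½[√(1 + 8Fr₁²) − 1] = ½[√162.8 − 1] = 5.88.
y₂ = 5.88 × 0.200 = 1.18 m.
Head loss: ΔE = (y₂ − y₁)³/(4y₁y₂) = (1.18 − 0.200)³/(4×0.200×1.18) = 0.930/0.941 = 0.988 m.

y₂ = 1.18 m; ΔE = 0.988 m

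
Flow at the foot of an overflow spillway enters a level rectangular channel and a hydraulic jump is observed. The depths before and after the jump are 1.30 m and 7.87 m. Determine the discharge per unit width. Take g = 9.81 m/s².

For a rectangular channel the momentum equation gives q² = ½·g·y₁·y₂·(y₁ + y₂) = ½×9.81×1.30×7.87×9.17 = 460.
q = √460 = 21.5 m²/s.

q = 21.5 m²/s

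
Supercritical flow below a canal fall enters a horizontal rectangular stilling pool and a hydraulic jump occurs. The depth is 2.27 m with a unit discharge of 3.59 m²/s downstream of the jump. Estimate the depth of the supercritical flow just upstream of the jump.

y₁ = 0.429 m

V₂ = q/y₂ = 3.59/2.27 = 1.58 m/s; Fr₂ = V₂/√(g·y₂) = 0.335.
Applying the sequent-depth relation in reverse, y₁/y₂ = ½[√(1 + 8Fr₂²) − 1] = ½[√1.899 − 1] = 0.189.
y₁ = 0.189 × 2.27 = 0.429 m.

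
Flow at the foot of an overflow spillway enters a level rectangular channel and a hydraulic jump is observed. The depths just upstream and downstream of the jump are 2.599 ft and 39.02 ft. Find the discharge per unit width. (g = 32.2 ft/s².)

q = 260.7 ft²/s

For a rectangular channel the momentum equation gives q² = ½·g·y₁·y₂·(y₁ + y₂) = ½×32.2×2.599×39.02×41.62 = 67953.
q = √67953 = 260.7 ft²/s.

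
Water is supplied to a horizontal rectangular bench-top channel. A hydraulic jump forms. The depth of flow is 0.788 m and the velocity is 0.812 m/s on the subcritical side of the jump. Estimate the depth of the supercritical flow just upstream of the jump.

y₁ = 0.117 m

Fr₂ = V₂/√(g·y₂) = 0.812/√(9.81×0.788) = 0.292.
Since the conjugate-depth ratio holds either way, y₁/y₂ = ½[√(1 + 8Fr₂²) − 1] = ½[√1.682 − 1] = 0.149.
y₁ = 0.149 × 0.788 = 0.117 m.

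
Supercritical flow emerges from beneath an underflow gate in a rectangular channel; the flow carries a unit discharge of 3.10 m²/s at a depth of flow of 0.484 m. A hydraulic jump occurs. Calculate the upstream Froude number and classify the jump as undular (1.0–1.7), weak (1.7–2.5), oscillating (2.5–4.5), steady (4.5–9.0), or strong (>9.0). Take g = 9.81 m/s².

V₁ = q/y₁ = 3.10/0.484 = 6.40 m/s. Fr₁ = V₁/√(g·y₁) = 6.40/√(9.81×0.484) = 2.94.
Fr₁ = 2.94 lies in the oscillating range.

Fr₁ = 2.94; oscillating jump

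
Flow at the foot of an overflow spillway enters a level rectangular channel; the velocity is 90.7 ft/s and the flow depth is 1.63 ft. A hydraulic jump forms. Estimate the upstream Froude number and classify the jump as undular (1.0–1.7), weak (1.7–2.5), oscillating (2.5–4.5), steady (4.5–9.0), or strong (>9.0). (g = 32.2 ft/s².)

Fr₁ = V₁/√(g·y₁) = 90.7/√(32.2×1.63) = 12.5.
Fr₁ = 12.5 lies in the strong range.

Fr₁ = 12.5; strong jump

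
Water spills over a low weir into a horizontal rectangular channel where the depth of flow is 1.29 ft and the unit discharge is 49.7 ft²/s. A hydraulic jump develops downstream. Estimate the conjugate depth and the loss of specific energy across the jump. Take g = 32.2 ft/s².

V₁ = q/y₁ = 49.7/1.29 = 38.5 ft/s. Fr₁ = V₁/√(g·y₁) = 38.5/√(32.2×1.29) = 5.98.
By Bélanger, y₂/y₁ = ½[√(1 + 8Fr₁²) − 1] = ½[√286.9 − 1] = 7.97.
y₂ = 7.97 × 1.29 = 10.3 ft.
Head loss: ΔE = (y₂ − y₁)³/(4y₁y₂) = (10.3 − 1.29)³/(4×1.29×10.3) = 726/53.0 = 13.7 ft.

y₂ = 10.3 ft; ΔE = 13.7 ft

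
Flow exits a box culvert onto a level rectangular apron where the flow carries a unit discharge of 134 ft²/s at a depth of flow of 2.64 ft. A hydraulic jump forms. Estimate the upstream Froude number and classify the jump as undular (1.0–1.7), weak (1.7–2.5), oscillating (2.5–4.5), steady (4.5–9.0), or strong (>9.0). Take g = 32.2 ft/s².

V₁ = q/y₁ = 134/2.64 = 50.8 ft/s. Fr₁ = V₁/√(g·y₁) = 50.8/√(32.2×2.64) = 5.51.
Fr₁ = 5.51 lies in the steady range.

Fr₁ = 5.51; steady jump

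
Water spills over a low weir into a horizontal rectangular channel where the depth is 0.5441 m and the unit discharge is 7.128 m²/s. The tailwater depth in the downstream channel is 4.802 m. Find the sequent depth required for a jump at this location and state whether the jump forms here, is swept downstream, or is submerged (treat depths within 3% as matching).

V₁ = q/y₁ = 7.128/0.5441 = 13.10 m/s. Fr₁ = V₁/√(g·y₁) = 13.10/√(9.81×0.5441) = 5.670.
By Bélanger, y₂/y₁ = ½[√(1 + 8Fr₁²) − 1] = ½[√258.23 − 1] = 7.535.
y₂ = 7.535 × 0.5441 = 4.100 m.
Tailwater y_tw = 4.802 m: y_tw > y₂, so the jump is submerged.

y₂ = 4.100 m; the jump is submerged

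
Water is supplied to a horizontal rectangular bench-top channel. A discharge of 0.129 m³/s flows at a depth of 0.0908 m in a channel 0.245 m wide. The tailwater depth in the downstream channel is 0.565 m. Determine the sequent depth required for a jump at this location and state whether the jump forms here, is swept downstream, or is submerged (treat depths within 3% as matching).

q = Q/b = 0.129/0.245 = 0.527 m²/s; V₁ = q/y₁ = 5.80 m/s. Fr₁ = V₁/√(g·y₁) = 6.14.
Sequent-depth ratio: y₂/y₁ = ½[√(1 + 8Fr₁²) − 1] = ½[√303.0 − 1] = 8.20.
y₂ = 8.20 × 0.0908 = 0.745 m.
Tailwater y_tw = 0.565 m: y_tw < y₂, so the jump is swept downstream.

y₂ = 0.745 m; the jump is swept downstream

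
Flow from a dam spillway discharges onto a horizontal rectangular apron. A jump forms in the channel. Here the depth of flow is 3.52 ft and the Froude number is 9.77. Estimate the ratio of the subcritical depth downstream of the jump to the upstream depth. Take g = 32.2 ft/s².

Fr₁ = 9.77 (given).
From the momentum equation for a rectangular channel, y₂/y₁ = ½[√(1 + 8Fr₁²) − 1] = ½[√764.6 − 1] = 13.3.

y₂/y₁ = 13.3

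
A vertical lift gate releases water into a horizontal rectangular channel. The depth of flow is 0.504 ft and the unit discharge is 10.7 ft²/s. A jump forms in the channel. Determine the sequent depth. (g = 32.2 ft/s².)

y₂ = 3.51 ft

V₁ = q/y₁ = 10.7/0.504 = 21.2 ft/s. Fr₁ = V₁/√(g·y₁) = 21.2/√(32.2×0.504) = 5.27.
From the momentum equation for a rectangular channel, y₂/y₁ = ½[√(1 + 8Fr₁²) − 1] = ½[√223.2 − 1] = 6.97.
y₂ = 6.97 × 0.504 = 3.51 ft.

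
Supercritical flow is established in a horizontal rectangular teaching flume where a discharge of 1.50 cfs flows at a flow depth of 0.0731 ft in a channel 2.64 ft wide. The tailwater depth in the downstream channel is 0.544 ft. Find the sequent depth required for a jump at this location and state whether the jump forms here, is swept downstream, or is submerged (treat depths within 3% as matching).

y₂ = 0.488 ft; the jump is submerged

q = Q/b = 1.50/2.64 = 0.568 ft²/s; V₁ = q/y₁ = 7.77 ft/s. Fr₁ = V₁/√(g·y₁) = 5.07.
Sequent-depth ratio: y₂/y₁ = ½[√(1 + 8Fr₁²) − 1] = ½[√206.3 − 1] = 6.68.
y₂ = 6.68 × 0.0731 = 0.488 ft.
Tailwater y_tw = 0.544 ft: y_tw > y₂, so the jump is submerged.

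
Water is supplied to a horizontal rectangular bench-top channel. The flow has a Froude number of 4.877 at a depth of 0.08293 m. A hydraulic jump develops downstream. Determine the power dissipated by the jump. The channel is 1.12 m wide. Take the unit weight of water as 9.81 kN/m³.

Fr₁ = 4.877 (given).
By Bélanger, y₂/y₁ = ½[√(1 + 8Fr₁²) − 1] = ½[√191.28 − 1] = 6.415.
y₂ = 6.415 × 0.08293 = 0.5320 m.
Head loss: ΔE = (y₂ − y₁)³/(4y₁y₂) = (0.5320 − 0.08293)³/(4×0.08293×0.5320) = 0.09057/0.1765 = 0.5132 m.
V₁ = Fr₁·√(g·y₁) = 4.877×√(9.81×0.08293) = 4.399 m/s; q = V₁·y₁ = 0.3648 m²/s. Q = q·b = 0.3648 × 1.12 = 0.4086 m³/s. P = γ·Q·ΔE = 9.81 × 0.4086 × 0.5132 = 2.057 kW.

P = 2.057 kW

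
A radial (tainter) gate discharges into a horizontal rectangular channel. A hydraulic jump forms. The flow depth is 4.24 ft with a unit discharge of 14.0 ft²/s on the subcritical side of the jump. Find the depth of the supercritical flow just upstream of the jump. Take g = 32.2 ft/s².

V₂ = q/y₂ = 14.0/4.24 = 3.30 ft/s; Fr₂ = V₂/√(g·y₂) = 0.283.
Since the conjugate-depth ratio holds either way, y₁/y₂ = ½[√(1 + 8Fr₂²) − 1] = ½[√1.639 − 1] = 0.140.
y₁ = 0.140 × 4.24 = 0.594 ft.

y₁ = 0.594 ft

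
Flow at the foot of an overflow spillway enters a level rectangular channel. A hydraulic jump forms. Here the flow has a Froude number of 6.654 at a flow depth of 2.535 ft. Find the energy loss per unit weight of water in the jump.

Fr₁ = 6.654 (given).
Sequent-depth ratio: y₂/y₁ = ½[√(1 + 8Fr₁²) − 1] = ½[√355.21 − 1] = 8.923.
y₂ = 8.923 × 2.535 = 22.62 ft.
Head loss: ΔE = (y₂ − y₁)³/(4y₁y₂) = (22.62 − 2.535)³/(4×2.535×22.62) = 8104/229.4 = 35.33 ft.

ΔE = 35.33 ft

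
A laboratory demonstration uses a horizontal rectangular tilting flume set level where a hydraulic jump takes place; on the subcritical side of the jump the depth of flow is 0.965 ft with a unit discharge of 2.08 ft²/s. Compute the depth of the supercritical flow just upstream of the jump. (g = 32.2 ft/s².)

V₂ = q/y₂ = 2.08/0.965 = 2.16 ft/s; Fr₂ = V₂/√(g·y₂) = 0.387.
From the momentum equation (using Fr₂), y₁/y₂ = ½[√(1 + 8Fr₂²) − 1] = ½[√2.196 − 1] = 0.241.
y₁ = 0.241 × 0.965 = 0.233 ft.

y₁ = 0.233 ft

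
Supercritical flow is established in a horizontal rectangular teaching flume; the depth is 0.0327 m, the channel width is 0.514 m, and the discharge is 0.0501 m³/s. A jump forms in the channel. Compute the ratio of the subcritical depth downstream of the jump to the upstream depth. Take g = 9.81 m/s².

q = Q/b = 0.0501/0.514 = 0.0975 m²/s; V₁ = q/y₁ = 2.98 m/s. Fr₁ = V₁/√(g·y₁) = 5.26.
Bélanger equation: y₂/y₁ = ½[√(1 + 8Fr₁²) − 1] = ½[√222.6 − 1] = 6.96.

y₂/y₁ = 6.96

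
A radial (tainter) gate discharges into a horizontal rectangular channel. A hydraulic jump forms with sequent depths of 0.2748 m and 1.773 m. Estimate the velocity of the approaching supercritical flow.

For a rectangular channel the momentum equation gives q² = ½·g·y₁·y₂·(y₁ + y₂) = ½×9.81×0.2748×1.773×2.048 = 4.894.
q = √4.894 = 2.212 m²/s.
V₁ = q/y₁ = 2.212/0.2748 = 8.050 m/s.

V₁ = 8.050 m/s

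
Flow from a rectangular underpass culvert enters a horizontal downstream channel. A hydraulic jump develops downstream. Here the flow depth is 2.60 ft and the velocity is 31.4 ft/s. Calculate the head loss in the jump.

Fr₁ = V₁/√(g·y₁) = 31.4/√(32.2×2.60) = 3.43.
Sequent-depth ratio: y₂/y₁ = ½[√(1 + 8Fr₁²) − 1] = ½[√95.22 − 1] = 4.38.
y₂ = 4.38 × 2.60 = 11.4 ft.
Head loss: ΔE = (y₂ − y₁)³/(4y₁y₂) = (11.4 − 2.60)³/(4×2.60×11.4) = 678/118 = 5.73 ft.

ΔE = 5.73 ft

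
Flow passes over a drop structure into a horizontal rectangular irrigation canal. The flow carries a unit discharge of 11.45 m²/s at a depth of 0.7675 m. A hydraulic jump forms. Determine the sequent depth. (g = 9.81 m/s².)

y₂ = 5.530 m

V₁ = q/y₁ = 11.45/0.7675 = 14.92 m/s. Fr₁ = V₁/√(g·y₁) = 14.92/√(9.81×0.7675) = 5.437.
From the momentum equation for a rectangular channel, y₂/y₁ = ½[√(1 + 8Fr₁²) − 1] = ½[√237.48 − 1] = 7.205.
y₂ = 7.205 × 0.7675 = 5.530 m.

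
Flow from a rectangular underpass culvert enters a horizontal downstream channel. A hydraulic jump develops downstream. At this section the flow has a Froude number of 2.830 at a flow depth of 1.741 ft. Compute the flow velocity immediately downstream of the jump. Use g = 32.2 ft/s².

V₂ = 5.997 ft/s

Fr₁ = 2.830 (given).
Sequent-depth ratio: y₂/y₁ = ½[√(1 + 8Fr₁²) − 1] = ½[√65.071 − 1] = 3.533.
y₂ = 3.533 × 1.741 = 6.152 ft.
V₁ = Fr₁·√(g·y₁) = 2.830×√(32.2×1.741) = 21.19 ft/s; q = V₁·y₁ = 36.89 ft²/s.
V₂ = q/y₂ = 36.89/6.152 = 5.997 ft/s.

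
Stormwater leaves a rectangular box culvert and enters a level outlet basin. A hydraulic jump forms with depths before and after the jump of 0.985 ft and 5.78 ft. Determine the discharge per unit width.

For a rectangular channel the momentum equation gives q² = ½·g·y₁·y₂·(y₁ + y₂) = ½×32.2×0.985×5.78×6.77 = 620.
q = √620 = 24.9 ft²/s.

q = 24.9 ft²/s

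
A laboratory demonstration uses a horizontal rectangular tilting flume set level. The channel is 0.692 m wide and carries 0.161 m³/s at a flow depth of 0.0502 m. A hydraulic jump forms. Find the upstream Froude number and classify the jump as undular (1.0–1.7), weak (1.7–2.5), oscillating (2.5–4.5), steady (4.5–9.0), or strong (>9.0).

Fr₁ = 6.60; steady jump

q = Q/b = 0.161/0.692 = 0.233 m²/s; V₁ = q/y₁ = 4.63 m/s. Fr₁ = V₁/√(g·y₁) = 6.60.
Fr₁ = 6.60 lies in the steady range.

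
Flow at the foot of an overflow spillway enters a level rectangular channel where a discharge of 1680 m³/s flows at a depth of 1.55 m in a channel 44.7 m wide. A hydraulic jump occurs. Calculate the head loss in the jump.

q = Q/b = 1680/44.7 = 37.6 m²/s; V₁ = q/y₁ = 24.2 m/s. Fr₁ = V₁/√(g·y₁) = 6.22.
Sequent-depth ratio: y₂/y₁ = ½[√(1 + 8Fr₁²) − 1] = ½[√310.3 − 1] = 8.31.
y₂ = 8.31 × 1.55 = 12.9 m.
Head loss: ΔE = (y₂ − y₁)³/(4y₁y₂) = (12.9 − 1.55)³/(4×1.55×12.9) = 1454/79.8 = 18.2 m.

ΔE = 18.2 m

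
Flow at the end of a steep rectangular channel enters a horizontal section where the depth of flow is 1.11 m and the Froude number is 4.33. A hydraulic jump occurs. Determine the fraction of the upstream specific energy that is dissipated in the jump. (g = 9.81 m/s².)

ΔE/E₁ = 0.428 (42.8%)

Fr₁ = 4.33 (given).
From the momentum equation for a rectangular channel, y₂/y₁ = ½[√(1 + 8Fr₁²) − 1] = ½[√151.0 − 1] = 5.64.
y₂ = 5.64 × 1.11 = 6.26 m.
E₁ = y₁(1 + Fr₁²/2) = 1.11×(1 + 4.33²/2) = 11.5 m. ΔE = (y₂ − y₁)³/(4y₁y₂) = 4.92 m. ΔE/E₁ = 4.92/11.5 = 0.428.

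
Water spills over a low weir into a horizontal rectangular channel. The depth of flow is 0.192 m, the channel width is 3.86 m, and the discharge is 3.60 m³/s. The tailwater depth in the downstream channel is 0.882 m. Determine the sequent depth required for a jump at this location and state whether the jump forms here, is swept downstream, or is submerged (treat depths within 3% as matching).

q = Q/b = 3.60/3.86 = 0.933 m²/s; V₁ = q/y₁ = 4.86 m/s. Fr₁ = V₁/√(g·y₁) = 3.54.
From the momentum equation for a rectangular channel, y₂/y₁ = ½[√(1 + 8Fr₁²) − 1] = ½[√101.2 − 1] = 4.53.
y₂ = 4.53 × 0.192 = 0.870 m.
Tailwater y_tw = 0.882 m: y_tw ≈ y₂, so the jump forms here.

y₂ = 0.870 m; the jump forms here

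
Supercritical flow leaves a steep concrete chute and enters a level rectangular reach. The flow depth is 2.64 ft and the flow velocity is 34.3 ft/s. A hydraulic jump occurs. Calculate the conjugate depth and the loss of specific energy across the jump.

y₂ = 12.6 ft; ΔE = 7.48 ft

Fr₁ = V₁/√(g·y₁) = 34.3/√(32.2×2.64) = 3.72.
From the momentum equation for a rectangular channel, y₂/y₁ = ½[√(1 + 8Fr₁²) − 1] = ½[√111.7 − 1] = 4.78.
y₂ = 4.78 × 2.64 = 12.6 ft.
q = V₁·y₁ = 34.3 × 2.64 = 90.6 ft²/s. V₂ = q/y₂ = 90.6/12.6 = 7.17 ft/s. E₁ = y₁ + V₁²/2g = 20.9 ft; E₂ = y₂ + V₂²/2g = 13.4 ft. ΔE = E₁ − E₂ = 7.48 ft.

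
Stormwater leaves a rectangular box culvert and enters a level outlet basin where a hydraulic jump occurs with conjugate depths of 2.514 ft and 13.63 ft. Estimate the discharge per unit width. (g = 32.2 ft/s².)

For a rectangular channel the momentum equation gives q² = ½·g·y₁·y₂·(y₁ + y₂) = ½×32.2×2.514×13.63×16.14 = 8906.
q = √8906 = 94.37 ft²/s.

q = 94.37 ft²/s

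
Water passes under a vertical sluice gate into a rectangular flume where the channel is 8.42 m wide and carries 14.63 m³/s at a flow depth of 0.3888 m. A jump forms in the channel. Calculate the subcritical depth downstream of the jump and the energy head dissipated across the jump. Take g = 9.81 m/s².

y₂ = 1.079 m; ΔE = 0.1958 m

q = Q/b = 14.63/8.42 = 1.738 m²/s; V₁ = q/y₁ = 4.469 m/s. Fr₁ = V₁/√(g·y₁) = 2.288.
By Bélanger, y₂/y₁ = ½[√(1 + 8Fr₁²) − 1] = ½[√42.890 − 1] = 2.775.
y₂ = 2.775 × 0.3888 = 1.079 m.
V₂ = q/y₂ = 1.738/1.079 = 1.611 m/s. E₁ = y₁ + V₁²/2g = 1.407 m; E₂ = y₂ + V₂²/2g = 1.211 m. ΔE = E₁ − E₂ = 0.1958 m.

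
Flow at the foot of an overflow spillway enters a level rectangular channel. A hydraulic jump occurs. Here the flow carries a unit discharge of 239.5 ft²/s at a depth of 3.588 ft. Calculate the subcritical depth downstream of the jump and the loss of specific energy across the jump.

V₁ = q/y₁ = 239.5/3.588 = 66.75 ft/s. Fr₁ = V₁/√(g·y₁) = 66.75/√(32.2×3.588) = 6.210.
By Bélanger, y₂/y₁ = ½[√(1 + 8Fr₁²) − 1] = ½[√309.52 − 1] = 8.297.
y₂ = 8.297 × 3.588 = 29.77 ft.
V₂ = q/y₂ = 239.5/29.77 = 8.045 ft/s. E₁ = y₁ + V₁²/2g = 72.77 ft; E₂ = y₂ + V₂²/2g = 30.77 ft. ΔE = E₁ − E₂ = 42.00 ft.

y₂ = 29.77 ft; ΔE = 42.00 ft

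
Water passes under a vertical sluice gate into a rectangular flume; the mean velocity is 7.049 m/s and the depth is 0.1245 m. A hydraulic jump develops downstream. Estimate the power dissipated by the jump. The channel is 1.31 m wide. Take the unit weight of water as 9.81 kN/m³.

P = 17.59 kW

Fr₁ = V₁/√(g·y₁) = 7.049/√(9.81×0.1245) = 6.378.
Sequent-depth ratio: y₂/y₁ = ½[√(1 + 8Fr₁²) − 1] = ½[√326.47 − 1] = 8.534.
y₂ = 8.534 × 0.1245 = 1.063 m.
Head loss: ΔE = (y₂ − y₁)³/(4y₁y₂) = (1.063 − 0.1245)³/(4×0.1245×1.063) = 0.8253/0.5291 = 1.560 m.
q = V₁·y₁ = 7.049 × 0.1245 = 0.8776 m²/s. Q = q·b = 0.8776 × 1.31 = 1.150 m³/s. P = γ·Q·ΔE = 9.81 × 1.150 × 1.560 = 17.59 kW.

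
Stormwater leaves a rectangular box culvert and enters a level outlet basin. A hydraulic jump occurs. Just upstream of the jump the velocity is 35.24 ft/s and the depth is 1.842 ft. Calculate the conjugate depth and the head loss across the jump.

y₂ = 11.03 ft; ΔE = 9.554 ft

Fr₁ = V₁/√(g·y₁) = 35.24/√(32.2×1.842) = 4.576.
By Bélanger, y₂/y₁ = ½[√(1 + 8Fr₁²) − 1] = ½[√168.50 − 1] = 5.990.
y₂ = 5.990 × 1.842 = 11.03 ft.
q = V₁·y₁ = 35.24 × 1.842 = 64.91 ft²/s. V₂ = q/y₂ = 64.91/11.03 = 5.883 ft/s. E₁ = y₁ + V₁²/2g = 21.13 ft; E₂ = y₂ + V₂²/2g = 11.57 ft. ΔE = E₁ − E₂ = 9.554 ft.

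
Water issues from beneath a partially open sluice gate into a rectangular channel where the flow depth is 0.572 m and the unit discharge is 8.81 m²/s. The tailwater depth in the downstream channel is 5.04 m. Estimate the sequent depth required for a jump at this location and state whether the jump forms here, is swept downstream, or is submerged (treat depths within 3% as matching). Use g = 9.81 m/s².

y₂ = 4.98 m; the jump forms here

V₁ = q/y₁ = 8.81/0.572 = 15.4 m/s. Fr₁ = V₁/√(g·y₁) = 15.4/√(9.81×0.572) = 6.50.
Conjugate-depth relation: y₂/y₁ = ½[√(1 + 8Fr₁²) − 1] = ½[√339.2 − 1] = 8.71.
y₂ = 8.71 × 0.572 = 4.98 m.
Tailwater y_tw = 5.04 m: y_tw ≈ y₂, so the jump forms here.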